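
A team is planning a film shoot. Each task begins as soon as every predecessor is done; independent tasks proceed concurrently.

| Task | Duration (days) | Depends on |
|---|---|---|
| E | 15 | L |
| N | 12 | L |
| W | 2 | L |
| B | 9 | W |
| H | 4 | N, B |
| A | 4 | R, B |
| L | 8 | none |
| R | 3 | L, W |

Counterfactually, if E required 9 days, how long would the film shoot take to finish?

The binding path is L→N→H = 8+12+4 = 24; finish at 24 days.
E has 1 day of float (longest path through it is 23).
No other chain overtakes it, so the finish is 24 days.

24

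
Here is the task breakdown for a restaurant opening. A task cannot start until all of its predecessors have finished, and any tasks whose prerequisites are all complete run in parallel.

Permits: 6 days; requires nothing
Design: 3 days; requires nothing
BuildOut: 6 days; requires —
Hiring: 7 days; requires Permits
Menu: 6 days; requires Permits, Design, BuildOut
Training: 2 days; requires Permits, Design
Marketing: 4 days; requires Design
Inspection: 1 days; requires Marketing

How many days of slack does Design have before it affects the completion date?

Critical path: Permits→Hiring = 6+7 = 13, so the finish is 13 days.
Design finishes as early as 3 and must finish by 7.
So Design can slip 7 − 3 = 4 days.

4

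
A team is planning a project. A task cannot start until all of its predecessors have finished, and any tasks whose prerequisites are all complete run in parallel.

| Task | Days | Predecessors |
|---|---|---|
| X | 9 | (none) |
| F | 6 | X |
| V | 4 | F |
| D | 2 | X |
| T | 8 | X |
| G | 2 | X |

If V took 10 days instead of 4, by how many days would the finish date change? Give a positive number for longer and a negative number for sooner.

6

As given, the longest chain is X→F→V = 9+6+4 = 19, so the finish is 19 days.
Since V is critical, the +6 change carries straight to that chain (now 25 days).
The critical path is still X→F→V; finish is now 25 days.
Change in finish: 25 − 19 = +6 days.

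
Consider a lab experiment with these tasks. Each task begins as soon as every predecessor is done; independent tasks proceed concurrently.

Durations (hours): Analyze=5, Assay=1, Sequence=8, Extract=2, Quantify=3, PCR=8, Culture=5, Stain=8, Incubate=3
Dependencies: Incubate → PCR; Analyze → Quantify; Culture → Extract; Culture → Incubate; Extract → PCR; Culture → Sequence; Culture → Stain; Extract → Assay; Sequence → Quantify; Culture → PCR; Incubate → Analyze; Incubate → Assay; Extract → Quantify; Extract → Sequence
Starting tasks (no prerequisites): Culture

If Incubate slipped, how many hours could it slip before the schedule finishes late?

Critical path: Culture→Extract→Sequence→Quantify = 5+2+8+3 = 18, so the finish is 18 hours.
Incubate finishes as early as 8 and must finish by 10.
Slack of Incubate = 7 − 5 = 2 hours.

2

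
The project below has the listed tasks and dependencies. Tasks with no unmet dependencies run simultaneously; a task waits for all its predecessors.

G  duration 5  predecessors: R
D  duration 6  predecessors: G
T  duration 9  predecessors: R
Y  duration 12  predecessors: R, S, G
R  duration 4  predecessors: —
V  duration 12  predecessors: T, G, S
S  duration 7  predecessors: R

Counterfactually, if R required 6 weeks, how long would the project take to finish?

27

Baseline: R→T→V = 4+9+12 = 25 → 25 weeks.
R is on the critical path; changing it to 6 makes that path 27 weeks.
The critical path is still R→T→V; finish is now 27 weeks.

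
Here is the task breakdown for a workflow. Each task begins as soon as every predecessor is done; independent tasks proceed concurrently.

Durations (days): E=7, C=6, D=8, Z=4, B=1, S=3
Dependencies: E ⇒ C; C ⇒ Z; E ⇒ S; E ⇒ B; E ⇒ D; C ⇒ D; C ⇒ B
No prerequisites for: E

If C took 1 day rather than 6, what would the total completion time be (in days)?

Baseline: E→C→D = 7+6+8 = 21 → 21 days.
C lies on that path, so at 1 day the path becomes 16 days.
No other chain overtakes it, so the finish is 16 days.

16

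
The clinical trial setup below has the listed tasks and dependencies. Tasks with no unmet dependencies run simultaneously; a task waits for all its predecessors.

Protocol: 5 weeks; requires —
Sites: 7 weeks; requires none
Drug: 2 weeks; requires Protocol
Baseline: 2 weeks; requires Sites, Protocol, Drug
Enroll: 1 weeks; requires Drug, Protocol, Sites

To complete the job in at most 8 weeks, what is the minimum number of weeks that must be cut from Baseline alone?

1

Current finish: 9 weeks; target: 8.
Baseline is on every critical path, so each week cut from Baseline cuts the finish by one (this holds down to a finish of 8).
Need 9 − 8 = 1 week off Baseline → Baseline becomes 1 week, finish becomes 8.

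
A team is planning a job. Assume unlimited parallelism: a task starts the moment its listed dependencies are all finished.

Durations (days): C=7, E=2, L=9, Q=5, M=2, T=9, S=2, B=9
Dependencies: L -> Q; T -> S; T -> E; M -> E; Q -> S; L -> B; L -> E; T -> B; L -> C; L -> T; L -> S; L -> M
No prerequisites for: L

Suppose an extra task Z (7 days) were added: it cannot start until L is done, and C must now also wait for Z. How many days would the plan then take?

27

Originally the plan takes 27 days.
With Z inserted, C now waits for max(L, Z).
New critical path: L→T→B = 9+9+9 = 27 ⇒ 27 days.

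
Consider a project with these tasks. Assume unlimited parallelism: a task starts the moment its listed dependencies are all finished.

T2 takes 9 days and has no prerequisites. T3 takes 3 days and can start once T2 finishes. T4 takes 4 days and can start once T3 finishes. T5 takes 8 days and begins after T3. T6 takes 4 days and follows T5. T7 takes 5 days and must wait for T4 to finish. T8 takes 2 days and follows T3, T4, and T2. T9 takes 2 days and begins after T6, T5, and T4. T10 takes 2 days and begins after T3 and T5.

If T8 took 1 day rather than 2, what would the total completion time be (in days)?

26

Critical path before the change: T2→T3→T5→T6→T9 = 9+3+8+4+2 = 26 giving 26 days.
T8 is off the critical path — its longest chain is 18 days, giving 8 of slack.
The critical path is still T2→T3→T5→T6→T9; finish is now 26 days.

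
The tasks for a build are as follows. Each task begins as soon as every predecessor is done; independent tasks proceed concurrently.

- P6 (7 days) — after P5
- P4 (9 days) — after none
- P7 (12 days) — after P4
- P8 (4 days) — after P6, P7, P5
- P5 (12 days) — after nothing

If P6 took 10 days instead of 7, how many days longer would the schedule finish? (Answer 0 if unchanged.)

1

Critical path before the change: P4→P7→P8 = 9+12+4 = 25 giving 25 days.
P6 has 2 days of float (longest path through it is 23).
New critical path: P5→P6→P8 = 12+10+4 = 26 ⇒ 26 days.
Change in finish: 26 − 25 = +1 days.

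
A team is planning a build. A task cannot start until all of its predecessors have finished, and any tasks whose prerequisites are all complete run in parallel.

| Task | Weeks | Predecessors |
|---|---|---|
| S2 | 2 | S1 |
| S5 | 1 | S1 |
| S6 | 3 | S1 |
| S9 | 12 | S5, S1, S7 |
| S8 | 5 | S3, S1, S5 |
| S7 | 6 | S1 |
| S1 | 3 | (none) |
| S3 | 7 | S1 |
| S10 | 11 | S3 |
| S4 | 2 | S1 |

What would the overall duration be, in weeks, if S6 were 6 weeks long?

21

The binding path is S1→S3→S10 = 3+7+11 = 21; finish at 21 weeks.
S6 is off the critical path — its longest chain is 6 weeks, giving 15 of slack.
That remains the longest chain; total 21 weeks.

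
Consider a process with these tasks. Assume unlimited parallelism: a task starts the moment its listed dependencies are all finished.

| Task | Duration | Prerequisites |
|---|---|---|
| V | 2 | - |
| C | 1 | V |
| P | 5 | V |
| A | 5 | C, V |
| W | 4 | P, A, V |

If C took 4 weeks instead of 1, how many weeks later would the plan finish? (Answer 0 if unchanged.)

Baseline: V→C→A→W = 2+1+5+4 = 12 → 12 weeks.
Since C is critical, the +3 change carries straight to that chain (now 15 weeks).
The critical path is still V→C→A→W; finish is now 15 weeks.
Change in finish: 15 − 12 = +3 weeks.

3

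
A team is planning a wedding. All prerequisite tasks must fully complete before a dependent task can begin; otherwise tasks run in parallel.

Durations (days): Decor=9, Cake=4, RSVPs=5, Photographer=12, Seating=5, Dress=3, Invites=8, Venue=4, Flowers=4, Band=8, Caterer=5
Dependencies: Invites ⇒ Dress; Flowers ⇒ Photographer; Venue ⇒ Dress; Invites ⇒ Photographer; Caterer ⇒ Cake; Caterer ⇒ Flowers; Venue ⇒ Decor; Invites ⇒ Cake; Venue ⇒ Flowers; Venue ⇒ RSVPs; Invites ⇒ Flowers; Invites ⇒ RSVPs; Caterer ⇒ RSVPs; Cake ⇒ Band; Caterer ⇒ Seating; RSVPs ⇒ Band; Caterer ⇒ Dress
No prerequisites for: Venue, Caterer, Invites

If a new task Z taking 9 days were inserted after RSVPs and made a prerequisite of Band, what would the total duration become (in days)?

30

Originally the schedule takes 24 days.
With Z inserted, Band now waits for max(RSVPs, Cake, Z).
New critical path: Invites→RSVPs→Z→Band = 8+5+9+8 = 30 ⇒ 30 days.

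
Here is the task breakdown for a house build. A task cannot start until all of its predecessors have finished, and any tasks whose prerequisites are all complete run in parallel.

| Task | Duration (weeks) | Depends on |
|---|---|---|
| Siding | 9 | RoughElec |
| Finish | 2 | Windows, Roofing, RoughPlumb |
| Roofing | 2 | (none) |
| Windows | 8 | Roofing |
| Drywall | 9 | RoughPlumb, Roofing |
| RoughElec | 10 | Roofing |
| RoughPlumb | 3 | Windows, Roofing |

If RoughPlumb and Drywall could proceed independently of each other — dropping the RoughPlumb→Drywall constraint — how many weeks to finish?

21

With the dependency in place, Roofing→Windows→RoughPlumb→Drywall = 2+8+3+9 = 22 sets the finish at 22 weeks.
Without RoughPlumb→Drywall, Drywall's earliest start moves from 13 to 2.
New critical path: Roofing→RoughElec→Siding = 2+10+9 = 21 ⇒ 21 weeks.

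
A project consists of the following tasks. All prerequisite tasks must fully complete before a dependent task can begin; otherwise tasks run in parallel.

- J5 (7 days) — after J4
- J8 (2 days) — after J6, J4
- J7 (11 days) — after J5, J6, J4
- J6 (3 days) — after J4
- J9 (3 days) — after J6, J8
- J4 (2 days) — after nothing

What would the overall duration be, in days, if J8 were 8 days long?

20

As given, the longest chain is J4→J5→J7 = 2+7+11 = 20, so the finish is 20 days.
J8 is off the critical path — its longest chain is 10 days, giving 10 of slack.
That remains the longest chain; total 20 days.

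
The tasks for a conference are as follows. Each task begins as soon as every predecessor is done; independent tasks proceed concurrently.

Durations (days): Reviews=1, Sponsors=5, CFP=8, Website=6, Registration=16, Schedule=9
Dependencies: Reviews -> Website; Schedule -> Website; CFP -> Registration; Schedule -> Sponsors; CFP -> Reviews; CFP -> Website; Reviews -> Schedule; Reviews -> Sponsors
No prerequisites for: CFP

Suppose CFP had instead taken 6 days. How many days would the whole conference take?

As given, the longest chain is CFP→Reviews→Schedule→Website = 8+1+9+6 = 24, so the finish is 24 days.
CFP is on the critical path; changing it to 6 makes that path 22 days.
No other chain overtakes it, so the finish is 22 days.

22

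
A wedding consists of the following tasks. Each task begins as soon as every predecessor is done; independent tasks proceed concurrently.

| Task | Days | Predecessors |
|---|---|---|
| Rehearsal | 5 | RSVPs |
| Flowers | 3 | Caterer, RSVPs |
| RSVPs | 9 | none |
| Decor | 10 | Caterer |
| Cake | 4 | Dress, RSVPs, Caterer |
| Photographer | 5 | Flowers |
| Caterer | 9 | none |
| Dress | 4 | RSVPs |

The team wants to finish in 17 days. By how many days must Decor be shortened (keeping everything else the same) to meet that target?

2

Current finish: 19 days; target: 17.
Decor is on every critical path, so each day cut from Decor cuts the finish by one (this holds down to a finish of 17).
Need 19 − 17 = 2 days off Decor → Decor becomes 8 days, finish becomes 17.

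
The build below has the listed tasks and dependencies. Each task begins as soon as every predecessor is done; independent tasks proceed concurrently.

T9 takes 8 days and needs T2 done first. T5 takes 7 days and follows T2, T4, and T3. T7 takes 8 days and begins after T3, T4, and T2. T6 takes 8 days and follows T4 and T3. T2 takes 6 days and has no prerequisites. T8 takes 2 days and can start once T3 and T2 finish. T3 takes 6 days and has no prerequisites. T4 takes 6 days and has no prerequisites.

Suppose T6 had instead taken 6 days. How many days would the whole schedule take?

14

The binding path is T4→T6 = 6+8 = 14; finish at 14 days.
T6 is on the critical path; changing it to 6 makes that path 12 days.
The binding chain switches to T2→T7 = 6+8 = 14; finish 14 days.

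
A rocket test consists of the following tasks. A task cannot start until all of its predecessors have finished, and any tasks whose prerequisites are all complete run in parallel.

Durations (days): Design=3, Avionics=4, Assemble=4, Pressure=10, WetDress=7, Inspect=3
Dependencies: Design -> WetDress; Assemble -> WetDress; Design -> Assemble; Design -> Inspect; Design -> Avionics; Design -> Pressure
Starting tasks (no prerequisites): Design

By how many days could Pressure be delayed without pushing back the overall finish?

Design→Assemble→WetDress = 3+4+7 = 14 sets the makespan at 14 days.
Pressure finishes as early as 13 and must finish by 14.
Slack of Pressure = 4 − 3 = 1 day.

1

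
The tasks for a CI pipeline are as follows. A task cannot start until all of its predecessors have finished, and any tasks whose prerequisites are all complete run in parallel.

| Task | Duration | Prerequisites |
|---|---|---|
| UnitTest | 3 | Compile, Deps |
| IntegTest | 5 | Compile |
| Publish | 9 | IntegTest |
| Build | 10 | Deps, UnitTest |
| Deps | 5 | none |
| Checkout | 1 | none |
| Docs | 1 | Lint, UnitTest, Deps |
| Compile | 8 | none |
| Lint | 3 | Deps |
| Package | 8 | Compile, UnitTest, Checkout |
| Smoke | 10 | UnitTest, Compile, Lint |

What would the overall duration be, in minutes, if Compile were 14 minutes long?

Actual critical path: Compile→IntegTest→Publish = 8+5+9 = 22 ⇒ 22 minutes.
Since Compile is critical, the +6 change carries straight to that chain (now 28 minutes).
That remains the longest chain; total 28 minutes.

28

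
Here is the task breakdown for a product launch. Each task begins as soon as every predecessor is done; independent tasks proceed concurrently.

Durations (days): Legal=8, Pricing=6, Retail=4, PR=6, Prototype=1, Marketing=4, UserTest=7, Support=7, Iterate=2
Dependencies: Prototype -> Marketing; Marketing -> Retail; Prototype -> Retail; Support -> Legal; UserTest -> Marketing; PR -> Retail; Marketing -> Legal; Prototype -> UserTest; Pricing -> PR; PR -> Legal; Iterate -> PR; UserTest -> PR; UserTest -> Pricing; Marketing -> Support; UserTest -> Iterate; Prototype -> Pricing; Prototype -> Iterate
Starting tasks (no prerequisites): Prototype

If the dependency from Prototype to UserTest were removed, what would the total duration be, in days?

27

Before: longest chain Prototype→UserTest→Pricing→PR→Legal = 1+7+6+6+8 = 28, finish 28.
Without Prototype→UserTest, UserTest's earliest start moves from 1 to 0.
New critical path: UserTest→Pricing→PR→Legal = 7+6+6+8 = 27 ⇒ 27 days.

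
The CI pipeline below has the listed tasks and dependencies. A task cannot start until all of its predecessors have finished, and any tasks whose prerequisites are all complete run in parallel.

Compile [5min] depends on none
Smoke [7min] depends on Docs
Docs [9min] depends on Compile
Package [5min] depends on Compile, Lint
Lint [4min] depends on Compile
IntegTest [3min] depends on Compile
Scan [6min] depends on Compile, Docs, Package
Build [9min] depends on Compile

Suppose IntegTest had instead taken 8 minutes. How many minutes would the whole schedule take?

Critical path before the change: Compile→Docs→Smoke = 5+9+7 = 21 giving 21 minutes.
IntegTest is off the critical path — its longest chain is 8 minutes, giving 13 of slack.
No other chain overtakes it, so the finish is 21 minutes.

21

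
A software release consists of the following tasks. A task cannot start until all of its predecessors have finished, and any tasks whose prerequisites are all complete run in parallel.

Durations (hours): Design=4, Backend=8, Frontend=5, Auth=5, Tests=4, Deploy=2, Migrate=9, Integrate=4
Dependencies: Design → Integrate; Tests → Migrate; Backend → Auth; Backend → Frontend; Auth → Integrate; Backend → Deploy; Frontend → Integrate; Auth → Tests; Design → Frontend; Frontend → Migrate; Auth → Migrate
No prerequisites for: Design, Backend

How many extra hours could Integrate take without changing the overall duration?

Backend→Auth→Tests→Migrate = 8+5+4+9 = 26 sets the makespan at 26 hours.
Integrate finishes as early as 17 and must finish by 26.
Float = 26 − 17 = 9.

9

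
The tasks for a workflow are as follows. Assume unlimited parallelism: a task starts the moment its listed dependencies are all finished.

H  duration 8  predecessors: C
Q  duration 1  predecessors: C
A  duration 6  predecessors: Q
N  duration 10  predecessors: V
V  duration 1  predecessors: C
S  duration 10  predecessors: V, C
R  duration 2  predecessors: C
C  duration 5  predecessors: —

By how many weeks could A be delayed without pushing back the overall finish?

The longest chain is C→V→N = 5+1+10 = 16; overall finish 16 weeks.
Longest path through A: 12 weeks (earliest finish 12, latest finish 16).
Float = 16 − 12 = 4.

4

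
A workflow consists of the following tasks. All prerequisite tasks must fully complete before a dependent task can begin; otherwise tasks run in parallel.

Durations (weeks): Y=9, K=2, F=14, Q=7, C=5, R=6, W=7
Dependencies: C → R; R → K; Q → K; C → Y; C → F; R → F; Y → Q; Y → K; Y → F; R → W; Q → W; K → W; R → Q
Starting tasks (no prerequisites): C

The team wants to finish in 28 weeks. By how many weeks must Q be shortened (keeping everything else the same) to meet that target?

Current finish: 30 weeks; target: 28.
Q is on every critical path, so each week cut from Q cuts the finish by one (this holds down to a finish of 28).
Need 30 − 28 = 2 weeks off Q → Q becomes 5 weeks, finish becomes 28.

2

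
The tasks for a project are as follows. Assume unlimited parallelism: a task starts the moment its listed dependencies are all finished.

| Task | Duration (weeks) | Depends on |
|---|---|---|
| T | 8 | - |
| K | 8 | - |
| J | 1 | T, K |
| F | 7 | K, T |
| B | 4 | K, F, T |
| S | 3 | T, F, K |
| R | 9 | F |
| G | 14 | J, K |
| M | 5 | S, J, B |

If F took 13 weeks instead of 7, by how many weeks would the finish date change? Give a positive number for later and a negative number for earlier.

6

Actual critical path: T→F→B→M = 8+7+4+5 = 24 ⇒ 24 weeks.
F lies on that path, so at 13 weeks the path becomes 30 weeks.
No other chain overtakes it, so the finish is 30 weeks.
Change in finish: 30 − 24 = +6 weeks.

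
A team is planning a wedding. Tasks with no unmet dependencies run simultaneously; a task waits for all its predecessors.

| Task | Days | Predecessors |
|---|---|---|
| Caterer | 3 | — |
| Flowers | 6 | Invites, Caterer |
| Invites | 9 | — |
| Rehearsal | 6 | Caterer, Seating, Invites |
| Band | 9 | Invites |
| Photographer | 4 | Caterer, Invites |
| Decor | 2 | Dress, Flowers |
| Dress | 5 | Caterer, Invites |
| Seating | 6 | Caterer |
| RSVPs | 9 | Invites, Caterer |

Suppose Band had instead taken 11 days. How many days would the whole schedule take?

20

Actual critical path: Invites→Band = 9+9 = 18 ⇒ 18 days.
Band is on the critical path; changing it to 11 makes that path 20 days.
No other chain overtakes it, so the finish is 20 days.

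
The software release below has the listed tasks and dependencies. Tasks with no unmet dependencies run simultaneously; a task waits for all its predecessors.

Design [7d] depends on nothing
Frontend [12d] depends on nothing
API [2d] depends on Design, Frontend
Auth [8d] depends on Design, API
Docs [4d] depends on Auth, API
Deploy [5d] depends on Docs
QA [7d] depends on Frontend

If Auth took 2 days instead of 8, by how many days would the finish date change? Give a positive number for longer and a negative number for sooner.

-6

Baseline: Frontend→API→Auth→Docs→Deploy = 12+2+8+4+5 = 31 → 31 days.
Auth lies on that path, so at 2 days the path becomes 25 days.
That remains the longest chain; total 25 days.
Change in finish: 25 − 31 = -6 days.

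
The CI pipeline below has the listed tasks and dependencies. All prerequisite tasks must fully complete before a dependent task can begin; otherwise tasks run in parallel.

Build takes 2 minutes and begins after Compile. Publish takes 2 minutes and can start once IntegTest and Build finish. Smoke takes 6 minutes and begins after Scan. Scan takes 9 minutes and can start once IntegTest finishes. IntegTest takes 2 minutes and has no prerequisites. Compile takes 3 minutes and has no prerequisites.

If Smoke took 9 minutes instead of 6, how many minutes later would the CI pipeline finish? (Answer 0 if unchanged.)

3

Critical path before the change: IntegTest→Scan→Smoke = 2+9+6 = 17 giving 17 minutes.
Since Smoke is critical, the +3 change carries straight to that chain (now 20 minutes).
That remains the longest chain; total 20 minutes.
Change in finish: 20 − 17 = +3 minutes.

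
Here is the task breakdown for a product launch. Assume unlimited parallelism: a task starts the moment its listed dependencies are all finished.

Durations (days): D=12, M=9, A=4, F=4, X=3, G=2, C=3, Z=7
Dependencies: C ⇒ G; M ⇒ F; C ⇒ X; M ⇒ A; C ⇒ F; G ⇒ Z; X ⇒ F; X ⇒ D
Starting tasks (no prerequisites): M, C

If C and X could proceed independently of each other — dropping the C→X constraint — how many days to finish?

15

Original critical path: C→X→D = 3+3+12 = 18 ⇒ 18 days.
Without C→X, X's earliest start moves from 3 to 0.
The longest chain is now X→D = 3+12 = 15, so the schedule takes 15 days.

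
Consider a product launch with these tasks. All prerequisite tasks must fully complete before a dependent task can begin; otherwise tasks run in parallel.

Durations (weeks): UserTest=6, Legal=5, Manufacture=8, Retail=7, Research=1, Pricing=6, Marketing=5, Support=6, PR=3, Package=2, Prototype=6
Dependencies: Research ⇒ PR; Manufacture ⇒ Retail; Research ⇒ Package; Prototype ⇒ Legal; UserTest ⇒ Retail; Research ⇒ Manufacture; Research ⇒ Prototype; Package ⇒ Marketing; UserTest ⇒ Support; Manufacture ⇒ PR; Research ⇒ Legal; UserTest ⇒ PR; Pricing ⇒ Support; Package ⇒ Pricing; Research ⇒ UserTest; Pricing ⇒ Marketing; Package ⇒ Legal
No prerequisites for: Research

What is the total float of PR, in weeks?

Research→Manufacture→Retail = 1+8+7 = 16 sets the makespan at 16 weeks.
PR finishes as early as 12 and must finish by 16.
Float = 16 − 12 = 4.

4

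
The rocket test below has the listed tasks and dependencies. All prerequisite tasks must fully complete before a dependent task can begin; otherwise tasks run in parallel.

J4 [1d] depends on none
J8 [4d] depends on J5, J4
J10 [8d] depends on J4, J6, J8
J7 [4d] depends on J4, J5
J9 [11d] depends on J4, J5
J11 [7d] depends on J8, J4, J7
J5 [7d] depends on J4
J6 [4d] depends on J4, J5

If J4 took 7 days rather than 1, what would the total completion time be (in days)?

26

The binding path is J4→J5→J6→J10 = 1+7+4+8 = 20; finish at 20 days.
Since J4 is critical, the +6 change carries straight to that chain (now 26 days).
That remains the longest chain; total 26 days.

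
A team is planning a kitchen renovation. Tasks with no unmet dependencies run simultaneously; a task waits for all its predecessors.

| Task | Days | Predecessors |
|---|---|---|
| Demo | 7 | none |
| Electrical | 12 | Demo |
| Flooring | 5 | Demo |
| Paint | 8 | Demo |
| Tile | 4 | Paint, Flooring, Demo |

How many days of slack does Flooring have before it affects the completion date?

3

Demo→Electrical = 7+12 = 19 sets the makespan at 19 days.
The longest chain containing Flooring totals 16 days.
So Flooring can slip 15 − 12 = 3 days.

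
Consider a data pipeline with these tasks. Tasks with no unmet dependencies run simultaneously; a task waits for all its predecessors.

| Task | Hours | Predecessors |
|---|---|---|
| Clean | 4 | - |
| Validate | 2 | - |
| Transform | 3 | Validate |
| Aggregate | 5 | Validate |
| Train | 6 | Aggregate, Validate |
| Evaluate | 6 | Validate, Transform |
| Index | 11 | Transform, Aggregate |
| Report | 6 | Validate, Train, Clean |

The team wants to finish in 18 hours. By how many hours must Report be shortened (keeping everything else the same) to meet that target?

1

Current finish: 19 hours; target: 18.
Report is on every critical path, so each hour cut from Report cuts the finish by one (this holds down to a finish of 18).
Need 19 − 18 = 1 hour off Report → Report becomes 5 hours, finish becomes 18.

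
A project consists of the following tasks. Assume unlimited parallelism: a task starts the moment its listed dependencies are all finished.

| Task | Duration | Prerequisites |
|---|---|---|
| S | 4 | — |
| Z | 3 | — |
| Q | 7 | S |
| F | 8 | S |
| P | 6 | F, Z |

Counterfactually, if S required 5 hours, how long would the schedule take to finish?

19

The binding path is S→F→P = 4+8+6 = 18; finish at 18 hours.
Since S is critical, the +1 change carries straight to that chain (now 19 hours).
No other chain overtakes it, so the finish is 19 hours.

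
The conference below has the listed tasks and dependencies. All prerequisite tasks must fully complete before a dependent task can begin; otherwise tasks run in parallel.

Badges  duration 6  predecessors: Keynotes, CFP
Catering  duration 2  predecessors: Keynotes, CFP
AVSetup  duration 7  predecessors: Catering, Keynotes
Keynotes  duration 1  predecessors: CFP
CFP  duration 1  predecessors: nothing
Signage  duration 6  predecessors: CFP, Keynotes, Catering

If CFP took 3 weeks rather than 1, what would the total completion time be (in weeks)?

13

Baseline: CFP→Keynotes→Catering→AVSetup = 1+1+2+7 = 11 → 11 weeks.
CFP lies on that path, so at 3 weeks the path becomes 13 weeks.
That remains the longest chain; total 13 weeks.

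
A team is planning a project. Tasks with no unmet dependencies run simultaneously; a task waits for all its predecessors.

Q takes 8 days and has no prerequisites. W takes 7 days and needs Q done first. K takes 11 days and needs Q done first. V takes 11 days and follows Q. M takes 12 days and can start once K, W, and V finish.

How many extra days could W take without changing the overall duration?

4

Q→K→M = 8+11+12 = 31 sets the makespan at 31 days.
The longest chain containing W totals 27 days.
So W can slip 19 − 15 = 4 days.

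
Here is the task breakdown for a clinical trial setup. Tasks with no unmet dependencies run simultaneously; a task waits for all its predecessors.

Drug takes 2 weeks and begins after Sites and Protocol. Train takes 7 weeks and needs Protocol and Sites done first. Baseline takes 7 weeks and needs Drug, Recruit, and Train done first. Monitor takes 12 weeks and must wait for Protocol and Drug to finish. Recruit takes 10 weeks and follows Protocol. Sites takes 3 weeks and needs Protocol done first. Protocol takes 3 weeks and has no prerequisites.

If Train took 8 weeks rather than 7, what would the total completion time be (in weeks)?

21

Actual critical path: Protocol→Sites→Train→Baseline = 3+3+7+7 = 20 ⇒ 20 weeks.
Train is on the critical path; changing it to 8 makes that path 21 weeks.
That remains the longest chain; total 21 weeks.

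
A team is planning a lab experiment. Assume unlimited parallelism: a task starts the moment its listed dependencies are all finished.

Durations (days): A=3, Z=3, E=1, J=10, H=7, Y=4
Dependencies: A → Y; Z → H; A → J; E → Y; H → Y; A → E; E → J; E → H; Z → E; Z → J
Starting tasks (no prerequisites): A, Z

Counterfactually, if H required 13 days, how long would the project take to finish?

Actual critical path: A→E→H→Y = 3+1+7+4 = 15 ⇒ 15 days.
Since H is critical, the +6 change carries straight to that chain (now 21 days).
No other chain overtakes it, so the finish is 21 days.

21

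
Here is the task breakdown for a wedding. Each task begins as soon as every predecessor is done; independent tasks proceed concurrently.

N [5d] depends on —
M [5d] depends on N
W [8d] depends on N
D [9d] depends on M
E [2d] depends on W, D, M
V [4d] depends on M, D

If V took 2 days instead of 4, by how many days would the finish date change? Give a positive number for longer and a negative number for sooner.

-2

Baseline: N→M→D→V = 5+5+9+4 = 23 → 23 days.
V is on the critical path; changing it to 2 makes that path 21 days.
New critical path: N→M→D→E = 5+5+9+2 = 21 ⇒ 21 days.
Change in finish: 21 − 23 = -2 days.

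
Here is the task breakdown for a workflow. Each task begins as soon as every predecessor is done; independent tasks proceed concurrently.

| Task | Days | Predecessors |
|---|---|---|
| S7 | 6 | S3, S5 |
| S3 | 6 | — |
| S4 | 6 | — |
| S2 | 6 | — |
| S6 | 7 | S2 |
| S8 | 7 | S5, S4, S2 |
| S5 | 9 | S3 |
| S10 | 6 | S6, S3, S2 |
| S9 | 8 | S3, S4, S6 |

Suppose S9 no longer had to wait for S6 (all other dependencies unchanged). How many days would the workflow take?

Before: longest chain S3→S5→S8 = 6+9+7 = 22, finish 22.
Without S6→S9, S9's earliest start moves from 13 to 6.
After: S3→S5→S8 = 6+9+7 = 22 → 22 days.

22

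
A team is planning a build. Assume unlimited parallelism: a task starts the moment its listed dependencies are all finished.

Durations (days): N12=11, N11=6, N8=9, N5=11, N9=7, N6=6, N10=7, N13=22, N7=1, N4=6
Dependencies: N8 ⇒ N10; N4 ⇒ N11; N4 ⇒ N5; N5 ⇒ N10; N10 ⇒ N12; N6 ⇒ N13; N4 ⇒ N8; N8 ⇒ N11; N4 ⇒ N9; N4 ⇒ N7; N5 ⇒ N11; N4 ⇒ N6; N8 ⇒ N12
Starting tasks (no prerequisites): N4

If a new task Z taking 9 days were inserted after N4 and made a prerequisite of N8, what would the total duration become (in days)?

42

Originally the project takes 35 days.
With Z inserted, N8 now waits for max(N4, Z).
New critical path: N4→Z→N8→N10→N12 = 6+9+9+7+11 = 42 ⇒ 42 days.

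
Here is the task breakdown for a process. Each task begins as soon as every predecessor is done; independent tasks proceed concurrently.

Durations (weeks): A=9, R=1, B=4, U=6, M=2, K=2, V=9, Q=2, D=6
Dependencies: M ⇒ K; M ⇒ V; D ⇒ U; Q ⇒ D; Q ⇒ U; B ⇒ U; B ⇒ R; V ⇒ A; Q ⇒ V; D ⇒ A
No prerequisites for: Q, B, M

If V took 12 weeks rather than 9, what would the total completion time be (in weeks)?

As given, the longest chain is Q→V→A = 2+9+9 = 20, so the finish is 20 weeks.
Since V is critical, the +3 change carries straight to that chain (now 23 weeks).
That remains the longest chain; total 23 weeks.

23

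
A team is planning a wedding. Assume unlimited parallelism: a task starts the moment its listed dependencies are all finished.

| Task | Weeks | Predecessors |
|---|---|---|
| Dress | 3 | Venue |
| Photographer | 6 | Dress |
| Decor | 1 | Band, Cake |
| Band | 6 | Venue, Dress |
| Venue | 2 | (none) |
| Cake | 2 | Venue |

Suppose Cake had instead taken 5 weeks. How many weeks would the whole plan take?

Actual critical path: Venue→Dress→Band→Decor = 2+3+6+1 = 12 ⇒ 12 weeks.
Cake is off the critical path — its longest chain is 5 weeks, giving 7 of slack.
That remains the longest chain; total 12 weeks.

12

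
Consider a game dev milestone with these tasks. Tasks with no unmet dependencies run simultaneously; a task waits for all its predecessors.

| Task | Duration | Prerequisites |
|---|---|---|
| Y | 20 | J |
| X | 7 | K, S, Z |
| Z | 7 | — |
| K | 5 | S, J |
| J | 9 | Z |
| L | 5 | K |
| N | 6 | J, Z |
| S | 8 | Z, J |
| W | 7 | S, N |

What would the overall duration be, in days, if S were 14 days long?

42

Critical path before the change: Z→J→S→K→X = 7+9+8+5+7 = 36 giving 36 days.
S lies on that path, so at 14 days the path becomes 42 days.
That remains the longest chain; total 42 days.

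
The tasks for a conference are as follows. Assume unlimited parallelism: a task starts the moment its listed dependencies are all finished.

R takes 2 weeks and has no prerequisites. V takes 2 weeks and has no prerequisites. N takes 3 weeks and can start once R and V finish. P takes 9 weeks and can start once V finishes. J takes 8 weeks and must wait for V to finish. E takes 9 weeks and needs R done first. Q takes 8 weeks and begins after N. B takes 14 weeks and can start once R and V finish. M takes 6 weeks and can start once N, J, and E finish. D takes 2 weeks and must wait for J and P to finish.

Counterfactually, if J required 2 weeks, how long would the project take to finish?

The binding path is R→E→M = 2+9+6 = 17; finish at 17 weeks.
The longest path through J is only 16 weeks, so J has float 1.
That remains the longest chain; total 17 weeks.

17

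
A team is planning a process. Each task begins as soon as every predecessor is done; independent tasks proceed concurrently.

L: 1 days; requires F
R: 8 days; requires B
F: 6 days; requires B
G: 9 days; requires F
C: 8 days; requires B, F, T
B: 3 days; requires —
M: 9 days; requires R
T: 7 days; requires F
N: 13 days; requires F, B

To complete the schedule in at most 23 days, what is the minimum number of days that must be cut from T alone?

1

Current finish: 24 days; target: 23.
T is on every critical path, so each day cut from T cuts the finish by one (this holds down to a finish of 22).
Need 24 − 23 = 1 day off T → T becomes 6 days, finish becomes 23.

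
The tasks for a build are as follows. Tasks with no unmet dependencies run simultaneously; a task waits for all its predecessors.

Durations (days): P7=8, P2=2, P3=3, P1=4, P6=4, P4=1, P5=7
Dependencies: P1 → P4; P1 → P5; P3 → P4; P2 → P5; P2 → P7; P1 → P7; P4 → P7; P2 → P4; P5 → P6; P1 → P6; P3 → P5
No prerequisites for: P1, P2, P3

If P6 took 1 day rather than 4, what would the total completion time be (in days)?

As given, the longest chain is P1→P5→P6 = 4+7+4 = 15, so the finish is 15 days.
P6 is on the critical path; changing it to 1 makes that path 12 days.
New critical path: P1→P4→P7 = 4+1+8 = 13 ⇒ 13 days.

13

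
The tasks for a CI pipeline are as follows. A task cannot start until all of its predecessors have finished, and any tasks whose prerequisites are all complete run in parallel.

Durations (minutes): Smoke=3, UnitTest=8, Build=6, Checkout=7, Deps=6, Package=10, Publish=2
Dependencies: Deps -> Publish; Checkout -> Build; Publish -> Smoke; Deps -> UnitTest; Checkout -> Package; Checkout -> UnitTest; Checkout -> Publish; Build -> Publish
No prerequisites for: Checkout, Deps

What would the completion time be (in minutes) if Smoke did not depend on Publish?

17

With the dependency in place, Checkout→Build→Publish→Smoke = 7+6+2+3 = 18 sets the finish at 18 minutes.
Without Publish→Smoke, Smoke's earliest start moves from 15 to 0.
New critical path: Checkout→Package = 7+10 = 17 ⇒ 17 minutes.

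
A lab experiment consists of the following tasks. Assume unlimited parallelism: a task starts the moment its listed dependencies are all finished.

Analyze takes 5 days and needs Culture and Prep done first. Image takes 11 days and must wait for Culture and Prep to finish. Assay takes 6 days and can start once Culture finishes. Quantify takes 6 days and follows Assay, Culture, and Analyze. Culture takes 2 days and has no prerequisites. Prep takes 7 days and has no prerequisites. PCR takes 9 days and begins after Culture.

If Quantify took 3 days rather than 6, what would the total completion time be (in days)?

Critical path before the change: Prep→Analyze→Quantify = 7+5+6 = 18 giving 18 days.
Quantify is on the critical path; changing it to 3 makes that path 15 days.
New critical path: Prep→Image = 7+11 = 18 ⇒ 18 days.

18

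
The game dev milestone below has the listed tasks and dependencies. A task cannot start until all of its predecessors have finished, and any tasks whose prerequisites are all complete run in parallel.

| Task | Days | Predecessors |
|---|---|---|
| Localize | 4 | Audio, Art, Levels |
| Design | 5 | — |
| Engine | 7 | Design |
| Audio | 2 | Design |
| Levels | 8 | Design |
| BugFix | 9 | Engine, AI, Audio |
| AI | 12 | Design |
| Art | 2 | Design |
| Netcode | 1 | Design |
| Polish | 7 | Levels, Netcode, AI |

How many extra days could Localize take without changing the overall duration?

9

Design→AI→BugFix = 5+12+9 = 26 sets the makespan at 26 days.
Localize finishes as early as 17 and must finish by 26.
So Localize can slip 26 − 17 = 9 days.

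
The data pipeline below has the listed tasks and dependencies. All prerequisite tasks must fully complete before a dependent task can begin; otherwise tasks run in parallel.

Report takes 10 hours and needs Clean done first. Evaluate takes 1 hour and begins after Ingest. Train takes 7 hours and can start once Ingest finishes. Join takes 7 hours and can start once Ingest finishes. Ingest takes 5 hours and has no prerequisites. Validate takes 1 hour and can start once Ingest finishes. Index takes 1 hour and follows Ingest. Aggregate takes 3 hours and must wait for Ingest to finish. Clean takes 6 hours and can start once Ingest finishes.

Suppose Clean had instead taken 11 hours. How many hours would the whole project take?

As given, the longest chain is Ingest→Clean→Report = 5+6+10 = 21, so the finish is 21 hours.
Since Clean is critical, the +5 change carries straight to that chain (now 26 hours).
The critical path is still Ingest→Clean→Report; finish is now 26 hours.

26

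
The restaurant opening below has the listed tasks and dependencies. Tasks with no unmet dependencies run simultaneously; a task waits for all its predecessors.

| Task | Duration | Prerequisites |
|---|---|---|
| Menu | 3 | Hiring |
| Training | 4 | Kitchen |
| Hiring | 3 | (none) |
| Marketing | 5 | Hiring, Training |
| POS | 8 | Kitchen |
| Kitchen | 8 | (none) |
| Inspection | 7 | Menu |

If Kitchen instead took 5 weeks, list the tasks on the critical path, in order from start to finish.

Kitchen, Training, Marketing

Baseline: Kitchen→Training→Marketing = 8+4+5 = 17 → 17 weeks.
Kitchen is on the critical path; changing it to 5 makes that path 14 weeks.
No other chain overtakes it, so the finish is 14 weeks.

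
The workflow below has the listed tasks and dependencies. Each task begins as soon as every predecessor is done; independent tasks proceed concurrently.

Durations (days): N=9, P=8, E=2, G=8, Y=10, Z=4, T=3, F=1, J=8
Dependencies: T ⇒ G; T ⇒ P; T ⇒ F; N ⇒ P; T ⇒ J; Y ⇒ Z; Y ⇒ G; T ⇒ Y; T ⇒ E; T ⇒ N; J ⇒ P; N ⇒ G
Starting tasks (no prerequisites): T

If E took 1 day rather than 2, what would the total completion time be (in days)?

21

Actual critical path: T→Y→G = 3+10+8 = 21 ⇒ 21 days.
E has 16 days of float (longest path through it is 5).
That remains the longest chain; total 21 days.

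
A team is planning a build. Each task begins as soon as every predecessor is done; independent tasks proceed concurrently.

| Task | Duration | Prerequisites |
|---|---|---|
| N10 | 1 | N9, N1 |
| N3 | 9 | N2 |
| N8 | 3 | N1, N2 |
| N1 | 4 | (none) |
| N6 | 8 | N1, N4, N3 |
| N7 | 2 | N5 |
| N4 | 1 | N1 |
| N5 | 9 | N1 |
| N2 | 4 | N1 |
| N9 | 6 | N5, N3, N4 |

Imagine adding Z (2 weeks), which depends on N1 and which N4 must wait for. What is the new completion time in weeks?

25

Originally the schedule takes 25 weeks.
With Z inserted, N4 now waits for max(N1, Z).
New critical path: N1→N2→N3→N6 = 4+4+9+8 = 25 ⇒ 25 weeks.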